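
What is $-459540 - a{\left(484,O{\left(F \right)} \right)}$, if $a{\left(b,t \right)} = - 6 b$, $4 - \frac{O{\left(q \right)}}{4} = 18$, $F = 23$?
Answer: $-456636$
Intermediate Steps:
$O{\left(q \right)} = -56$ ($O{\left(q \right)} = 16 - 72 = -56$)
$-459540 - a{\left(484,O{\left(F \right)} \right)} = -459540 - \left(-6\right) 484 = -459540 - -2904 = -459540 + 2904 = -456636$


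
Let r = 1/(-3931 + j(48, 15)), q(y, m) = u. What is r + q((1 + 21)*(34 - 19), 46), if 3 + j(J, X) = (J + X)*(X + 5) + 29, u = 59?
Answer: 156054/2645 ≈ 59.000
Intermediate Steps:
q(y, m) = 59
j(J, X) = 26 + (5 + X)*(J + X) (j(J, X) = -3 + ((J + X)*(X + 5) + 29) = -3 + ((J + X)*(5 + X) + 29) = -3 + ((5 + X)*(J + X) + 29) = -3 + (29 + (5 + X)*(J + X)) = 26 + (5 + X)*(J + X))
r = -1/2645 (r = 1/(-3931 + (26 + 15² + 5*48 + 5*15 + 48*15)) = 1/(-3931 + (26 + 225 + 240 + 75 + 720)) = 1/(-3931 + 1286) = 1/(-2645) = -1/2645 ≈ -0.00037807)
r + q((1 + 21)*(34 - 19), 46) = -1/2645 + 59 = 156054/2645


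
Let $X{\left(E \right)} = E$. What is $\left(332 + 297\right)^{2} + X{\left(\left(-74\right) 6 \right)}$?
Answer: $395197$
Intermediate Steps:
$\left(332 + 297\right)^{2} + X{\left(\left(-74\right) 6 \right)} = \left(332 + 297\right)^{2} - 444 = 629^{2} - 444 = 395641 - 444 = 395197$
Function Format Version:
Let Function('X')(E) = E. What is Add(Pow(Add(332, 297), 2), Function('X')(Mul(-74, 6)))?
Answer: 395197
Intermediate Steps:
Add(Pow(Add(332, 297), 2), Function('X')(Mul(-74, 6))) = Add(Pow(Add(332, 297), 2), Mul(-74, 6)) = Add(Pow(629, 2), -444) = Add(395641, -444) = 395197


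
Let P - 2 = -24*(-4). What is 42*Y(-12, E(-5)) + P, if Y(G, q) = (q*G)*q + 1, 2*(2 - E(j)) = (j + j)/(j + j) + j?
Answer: -7924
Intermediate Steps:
E(j) = 3/2 - j/2 (E(j) = 2 - ((j + j)/(j + j) + j)/2 = 2 - ((2*j)/((2*j)) + j)/2 = 2 - ((2*j)*(1/(2*j)) + j)/2 = 2 - (1 + j)/2 = 2 + (-1/2 - j/2) = 3/2 - j/2)
Y(G, q) = 1 + G*q**2 (Y(G, q) = (G*q)*q + 1 = G*q**2 + 1 = 1 + G*q**2)
P = 98 (P = 2 - 24*(-4) = 2 + 96 = 98)
42*Y(-12, E(-5)) + P = 42*(1 - 12*(3/2 - 1/2*(-5))**2) + 98 = 42*(1 - 12*(3/2 + 5/2)**2) + 98 = 42*(1 - 12*4**2) + 98 = 42*(1 - 12*16) + 98 = 42*(1 - 192) + 98 = 42*(-191) + 98 = -8022 + 98 = -7924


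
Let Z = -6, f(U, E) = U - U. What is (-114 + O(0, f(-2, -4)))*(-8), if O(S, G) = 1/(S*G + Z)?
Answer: 2740/3 ≈ 913.33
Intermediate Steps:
f(U, E) = 0
O(S, G) = 1/(-6 + G*S) (O(S, G) = 1/(S*G - 6) = 1/(G*S - 6) = 1/(-6 + G*S))
(-114 + O(0, f(-2, -4)))*(-8) = (-114 + 1/(-6 + 0*0))*(-8) = (-114 + 1/(-6 + 0))*(-8) = (-114 + 1/(-6))*(-8) = (-114 - ⅙)*(-8) = -685/6*(-8) = 2740/3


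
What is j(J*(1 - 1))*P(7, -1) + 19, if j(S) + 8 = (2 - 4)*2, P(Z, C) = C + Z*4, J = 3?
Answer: -305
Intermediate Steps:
P(Z, C) = C + 4*Z
j(S) = -12 (j(S) = -8 + (2 - 4)*2 = -8 - 2*2 = -8 - 4 = -12)
j(J*(1 - 1))*P(7, -1) + 19 = -12*(-1 + 4*7) + 19 = -12*(-1 + 28) + 19 = -12*27 + 19 = -324 + 19 = -305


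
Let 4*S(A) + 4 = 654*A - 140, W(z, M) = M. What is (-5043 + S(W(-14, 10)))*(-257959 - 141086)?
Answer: 1374310980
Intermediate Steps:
S(A) = -36 + 327*A/2 (S(A) = -1 + (654*A - 140)/4 = -1 + (-140 + 654*A)/4 = -1 + (-35 + 327*A/2) = -36 + 327*A/2)
(-5043 + S(W(-14, 10)))*(-257959 - 141086) = (-5043 + (-36 + (327/2)*10))*(-257959 - 141086) = (-5043 + (-36 + 1635))*(-399045) = (-5043 + 1599)*(-399045) = -3444*(-399045) = 1374310980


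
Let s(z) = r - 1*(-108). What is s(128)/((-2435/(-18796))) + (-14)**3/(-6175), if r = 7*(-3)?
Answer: 2020872548/3007225 ≈ 672.01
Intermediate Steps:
r = -21
s(z) = 87 (s(z) = -21 - 1*(-108) = -21 + 108 = 87)
s(128)/((-2435/(-18796))) + (-14)**3/(-6175) = 87/((-2435/(-18796))) + (-14)**3/(-6175) = 87/((-2435*(-1/18796))) - 2744*(-1/6175) = 87/(2435/18796) + 2744/6175 = 87*(18796/2435) + 2744/6175 = 1635252/2435 + 2744/6175 = 2020872548/3007225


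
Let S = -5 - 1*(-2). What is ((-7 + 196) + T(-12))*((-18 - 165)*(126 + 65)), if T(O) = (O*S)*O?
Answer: 8493579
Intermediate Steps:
S = -3 (S = -5 + 2 = -3)
T(O) = -3*O² (T(O) = (O*(-3))*O = (-3*O)*O = -3*O²)
((-7 + 196) + T(-12))*((-18 - 165)*(126 + 65)) = ((-7 + 196) - 3*(-12)²)*((-18 - 165)*(126 + 65)) = (189 - 3*144)*(-183*191) = (189 - 432)*(-34953) = -243*(-34953) = 8493579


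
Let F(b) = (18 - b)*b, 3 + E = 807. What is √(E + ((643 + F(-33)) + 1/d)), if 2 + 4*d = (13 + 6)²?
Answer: 4*I*√1900905/359 ≈ 15.362*I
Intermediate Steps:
E = 804 (E = -3 + 807 = 804)
d = 359/4 (d = -½ + (13 + 6)²/4 = -½ + (¼)*19² = -½ + (¼)*361 = -½ + 361/4 = 359/4 ≈ 89.750)
F(b) = b*(18 - b)
√(E + ((643 + F(-33)) + 1/d)) = √(804 + ((643 - 33*(18 - 1*(-33))) + 1/(359/4))) = √(804 + ((643 - 33*(18 + 33)) + 4/359)) = √(804 + ((643 - 33*51) + 4/359)) = √(804 + ((643 - 1683) + 4/359)) = √(804 + (-1040 + 4/359)) = √(804 - 373356/359) = √(-84720/359) = 4*I*√1900905/359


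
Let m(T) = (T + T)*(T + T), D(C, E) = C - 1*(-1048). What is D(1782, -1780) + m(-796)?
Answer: 2537294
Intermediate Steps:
D(C, E) = 1048 + C (D(C, E) = C + 1048 = 1048 + C)
m(T) = 4*T² (m(T) = (2*T)*(2*T) = 4*T²)
D(1782, -1780) + m(-796) = (1048 + 1782) + 4*(-796)² = 2830 + 4*633616 = 2830 + 2534464 = 2537294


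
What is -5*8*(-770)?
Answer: 30800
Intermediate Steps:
-5*8*(-770) = -40*(-770) = -1*(-30800) = 30800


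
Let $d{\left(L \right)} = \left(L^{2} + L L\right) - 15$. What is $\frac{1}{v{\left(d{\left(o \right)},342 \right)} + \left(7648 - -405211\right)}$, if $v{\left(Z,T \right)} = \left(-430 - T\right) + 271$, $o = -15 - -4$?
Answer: $\frac{1}{412358} \approx 2.4251 \cdot 10^{-6}$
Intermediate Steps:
$o = -11$ ($o = -15 + 4 = -11$)
$d{\left(L \right)} = -15 + 2 L^{2}$ ($d{\left(L \right)} = \left(L^{2} + L^{2}\right) - 15 = 2 L^{2} - 15 = -15 + 2 L^{2}$)
$v{\left(Z,T \right)} = -159 - T$
$\frac{1}{v{\left(d{\left(o \right)},342 \right)} + \left(7648 - -405211\right)} = \frac{1}{\left(-159 - 342\right) + \left(7648 - -405211\right)} = \frac{1}{\left(-159 - 342\right) + \left(7648 + 405211\right)} = \frac{1}{-501 + 412859} = \frac{1}{412358}$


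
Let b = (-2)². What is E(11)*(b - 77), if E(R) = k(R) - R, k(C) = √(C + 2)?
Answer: 803 - 73*√13 ≈ 539.79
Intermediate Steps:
b = 4
k(C) = √(2 + C)
E(R) = √(2 + R) - R
E(11)*(b - 77) = (√(2 + 11) - 1*11)*(4 - 77) = (√13 - 11)*(-73) = (-11 + √13)*(-73) = 803 - 73*√13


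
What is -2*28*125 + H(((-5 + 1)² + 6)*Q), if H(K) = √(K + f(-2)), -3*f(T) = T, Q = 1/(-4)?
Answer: -7000 + I*√174/6 ≈ -7000.0 + 2.1985*I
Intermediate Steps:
Q = -¼ ≈ -0.25000
f(T) = -T/3
H(K) = √(⅔ + K) (H(K) = √(K - ⅓*(-2)) = √(K + ⅔) = √(⅔ + K))
-2*28*125 + H(((-5 + 1)² + 6)*Q) = -2*28*125 + √(6 + 9*(((-5 + 1)² + 6)*(-¼)))/3 = -56*125 + √(6 + 9*(((-4)² + 6)*(-¼)))/3 = -7000 + √(6 + 9*((16 + 6)*(-¼)))/3 = -7000 + √(6 + 9*(22*(-¼)))/3 = -7000 + √(6 + 9*(-11/2))/3 = -7000 + √(6 - 99/2)/3 = -7000 + √(-87/2)/3 = -7000 + (I*√174/2)/3 = -7000 + I*√174/6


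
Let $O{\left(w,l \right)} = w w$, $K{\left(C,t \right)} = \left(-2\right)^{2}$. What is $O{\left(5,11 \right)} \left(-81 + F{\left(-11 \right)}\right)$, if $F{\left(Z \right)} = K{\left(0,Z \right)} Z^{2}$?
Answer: $10075$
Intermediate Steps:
$K{\left(C,t \right)} = 4$
$O{\left(w,l \right)} = w^{2}$
$F{\left(Z \right)} = 4 Z^{2}$
$O{\left(5,11 \right)} \left(-81 + F{\left(-11 \right)}\right) = 5^{2} \left(-81 + 4 \left(-11\right)^{2}\right) = 25 \left(-81 + 4 \cdot 121\right) = 25 \left(-81 + 484\right) = 25 \cdot 403 = 10075$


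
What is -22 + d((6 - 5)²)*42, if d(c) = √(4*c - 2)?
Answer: -22 + 42*√2 ≈ 37.397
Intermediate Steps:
d(c) = √(-2 + 4*c)
-22 + d((6 - 5)²)*42 = -22 + √(-2 + 4*(6 - 5)²)*42 = -22 + √(-2 + 4*1²)*42 = -22 + √(-2 + 4*1)*42 = -22 + √(-2 + 4)*42 = -22 + √2*42 = -22 + 42*√2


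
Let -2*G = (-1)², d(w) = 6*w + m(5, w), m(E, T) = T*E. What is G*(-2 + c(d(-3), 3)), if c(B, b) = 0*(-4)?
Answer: 1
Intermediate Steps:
m(E, T) = E*T
d(w) = 11*w (d(w) = 6*w + 5*w = 11*w)
c(B, b) = 0
G = -½ (G = -½*(-1)² = -½*1 = -½ ≈ -0.50000)
G*(-2 + c(d(-3), 3)) = -(-2 + 0)/2 = -½*(-2) = 1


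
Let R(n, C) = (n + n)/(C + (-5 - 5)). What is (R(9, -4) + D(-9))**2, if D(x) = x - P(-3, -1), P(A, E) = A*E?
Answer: 8649/49 ≈ 176.51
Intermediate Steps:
R(n, C) = 2*n/(-10 + C) (R(n, C) = (2*n)/(C - 10) = (2*n)/(-10 + C) = 2*n/(-10 + C))
D(x) = -3 + x (D(x) = x - (-3)*(-1) = x - 1*3 = x - 3 = -3 + x)
(R(9, -4) + D(-9))**2 = (2*9/(-10 - 4) + (-3 - 9))**2 = (2*9/(-14) - 12)**2 = (2*9*(-1/14) - 12)**2 = (-9/7 - 12)**2 = (-93/7)**2 = 8649/49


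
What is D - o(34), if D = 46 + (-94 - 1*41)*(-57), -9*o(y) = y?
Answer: 69703/9 ≈ 7744.8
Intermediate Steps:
o(y) = -y/9
D = 7741 (D = 46 + (-94 - 41)*(-57) = 46 - 135*(-57) = 46 + 7695 = 7741)
D - o(34) = 7741 - (-1)*34/9 = 7741 - 1*(-34/9) = 7741 + 34/9 = 69703/9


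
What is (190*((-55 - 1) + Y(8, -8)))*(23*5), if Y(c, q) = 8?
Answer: -1048800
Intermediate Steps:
(190*((-55 - 1) + Y(8, -8)))*(23*5) = (190*((-55 - 1) + 8))*(23*5) = (190*(-56 + 8))*115 = (190*(-48))*115 = -9120*115 = -1048800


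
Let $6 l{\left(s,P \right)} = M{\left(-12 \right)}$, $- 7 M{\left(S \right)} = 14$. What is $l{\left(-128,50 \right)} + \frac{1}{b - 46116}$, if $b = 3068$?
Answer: $- \frac{43051}{129144} \approx -0.33336$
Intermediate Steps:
$M{\left(S \right)} = -2$ ($M{\left(S \right)} = \left(- \frac{1}{7}\right) 14 = -2$)
$l{\left(s,P \right)} = - \frac{1}{3}$ ($l{\left(s,P \right)} = \frac{1}{6} \left(-2\right) = - \frac{1}{3}$)
$l{\left(-128,50 \right)} + \frac{1}{b - 46116} = - \frac{1}{3} + \frac{1}{3068 - 46116} = - \frac{1}{3} + \frac{1}{-43048} = - \frac{1}{3} - \frac{1}{43048} = - \frac{43051}{129144}$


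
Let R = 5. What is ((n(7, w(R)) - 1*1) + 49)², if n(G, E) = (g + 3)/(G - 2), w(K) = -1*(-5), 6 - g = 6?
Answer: 59049/25 ≈ 2362.0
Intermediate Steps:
g = 0 (g = 6 - 1*6 = 6 - 6 = 0)
w(K) = 5
n(G, E) = 3/(-2 + G) (n(G, E) = (0 + 3)/(G - 2) = 3/(-2 + G))
((n(7, w(R)) - 1*1) + 49)² = ((3/(-2 + 7) - 1*1) + 49)² = ((3/5 - 1) + 49)² = ((3*(⅕) - 1) + 49)² = ((⅗ - 1) + 49)² = (-⅖ + 49)² = (243/5)² = 59049/25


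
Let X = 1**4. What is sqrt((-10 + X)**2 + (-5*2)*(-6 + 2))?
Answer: 11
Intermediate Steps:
X = 1
sqrt((-10 + X)**2 + (-5*2)*(-6 + 2)) = sqrt((-10 + 1)**2 + (-5*2)*(-6 + 2)) = sqrt((-9)**2 - 10*(-4)) = sqrt(81 + 40) = sqrt(121) = 11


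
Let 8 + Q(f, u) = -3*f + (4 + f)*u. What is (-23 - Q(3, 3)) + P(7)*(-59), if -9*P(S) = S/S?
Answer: -184/9 ≈ -20.444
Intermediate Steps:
Q(f, u) = -8 - 3*f + u*(4 + f) (Q(f, u) = -8 + (-3*f + (4 + f)*u) = -8 + (-3*f + u*(4 + f)) = -8 - 3*f + u*(4 + f))
P(S) = -⅑ (P(S) = -S/(9*S) = -⅑*1 = -⅑)
(-23 - Q(3, 3)) + P(7)*(-59) = (-23 - (-8 - 3*3 + 4*3 + 3*3)) - ⅑*(-59) = (-23 - (-8 - 9 + 12 + 9)) + 59/9 = (-23 - 1*4) + 59/9 = (-23 - 4) + 59/9 = -27 + 59/9 = -184/9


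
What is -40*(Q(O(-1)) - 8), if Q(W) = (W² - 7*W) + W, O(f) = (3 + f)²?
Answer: 640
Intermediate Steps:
Q(W) = W² - 6*W
-40*(Q(O(-1)) - 8) = -40*((3 - 1)²*(-6 + (3 - 1)²) - 8) = -40*(2²*(-6 + 2²) - 8) = -40*(4*(-6 + 4) - 8) = -40*(4*(-2) - 8) = -40*(-8 - 8) = -40*(-16) = 640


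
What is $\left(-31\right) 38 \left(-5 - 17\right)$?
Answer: $25916$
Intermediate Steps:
$\left(-31\right) 38 \left(-5 - 17\right) = \left(-1178\right) \left(-22\right) = 25916$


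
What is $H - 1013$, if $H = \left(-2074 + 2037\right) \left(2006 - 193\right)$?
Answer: $-68094$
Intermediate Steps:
$H = -67081$ ($H = \left(-37\right) 1813 = -67081$)
$H - 1013 = -67081 - 1013 = -68094$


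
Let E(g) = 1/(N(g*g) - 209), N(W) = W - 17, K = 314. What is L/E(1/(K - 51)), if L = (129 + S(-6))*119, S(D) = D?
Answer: -228808408941/69169 ≈ -3.3080e+6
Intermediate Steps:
N(W) = -17 + W
E(g) = 1/(-226 + g**2) (E(g) = 1/((-17 + g*g) - 209) = 1/((-17 + g**2) - 209) = 1/(-226 + g**2))
L = 14637 (L = (129 - 6)*119 = 123*119 = 14637)
L/E(1/(K - 51)) = 14637/(1/(-226 + (1/(314 - 51))**2)) = 14637/(1/(-226 + (1/263)**2)) = 14637/(1/(-226 + 1/69169)) = 14637/(1/(-15632193/69169)) = 14637/(-69169/15632193) = 14637*(-15632193/69169) = -228808408941/69169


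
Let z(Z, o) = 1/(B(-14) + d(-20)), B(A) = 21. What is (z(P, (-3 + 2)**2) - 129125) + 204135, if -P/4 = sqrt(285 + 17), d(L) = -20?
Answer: 75011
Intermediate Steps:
P = -4*sqrt(302) (P = -4*sqrt(285 + 17) = -4*sqrt(302) ≈ -69.513)
z(Z, o) = 1 (z(Z, o) = 1/(21 - 20) = 1/1 = 1)
(z(P, (-3 + 2)**2) - 129125) + 204135 = (1 - 129125) + 204135 = -129124 + 204135 = 75011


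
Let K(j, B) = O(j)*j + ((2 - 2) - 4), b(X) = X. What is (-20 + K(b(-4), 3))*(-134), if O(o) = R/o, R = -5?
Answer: 3886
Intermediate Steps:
O(o) = -5/o
K(j, B) = -9 (K(j, B) = (-5/j)*j + ((2 - 2) - 4) = -5 + (0 - 4) = -5 - 4 = -9)
(-20 + K(b(-4), 3))*(-134) = (-20 - 9)*(-134) = -29*(-134) = 3886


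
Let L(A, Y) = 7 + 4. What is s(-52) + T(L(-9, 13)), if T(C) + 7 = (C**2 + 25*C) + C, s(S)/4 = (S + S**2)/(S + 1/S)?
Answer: 530384/2705 ≈ 196.08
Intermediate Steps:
L(A, Y) = 11
s(S) = 4*(S + S**2)/(S + 1/S) (s(S) = 4*((S + S**2)/(S + 1/S)) = 4*(S + S**2)/(S + 1/S))
T(C) = -7 + C**2 + 26*C (T(C) = -7 + ((C**2 + 25*C) + C) = -7 + (C**2 + 26*C) = -7 + C**2 + 26*C)
s(-52) + T(L(-9, 13)) = 4*(-52)**2*(1 - 52)/(1 + (-52)**2) + (-7 + 11**2 + 26*11) = 4*2704*(-51)/(1 + 2704) + (-7 + 121 + 286) = 4*2704*(-51)/2705 + 400 = 4*2704*(1/2705)*(-51) + 400 = -551616/2705 + 400 = 530384/2705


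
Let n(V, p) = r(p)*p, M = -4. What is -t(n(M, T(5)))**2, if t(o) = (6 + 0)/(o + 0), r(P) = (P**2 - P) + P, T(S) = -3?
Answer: -4/81 ≈ -0.049383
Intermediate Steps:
r(P) = P**2
n(V, p) = p**3 (n(V, p) = p**2*p = p**3)
t(o) = 6/o
-t(n(M, T(5)))**2 = -(6/((-3)**3))**2 = -(6/(-27))**2 = -(6*(-1/27))**2 = -(-2/9)**2 = -1*4/81 = -4/81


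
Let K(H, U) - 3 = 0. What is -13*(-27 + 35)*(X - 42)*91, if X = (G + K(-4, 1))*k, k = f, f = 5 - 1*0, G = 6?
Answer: -28392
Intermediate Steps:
f = 5 (f = 5 + 0 = 5)
K(H, U) = 3 (K(H, U) = 3 + 0 = 3)
k = 5
X = 45 (X = (6 + 3)*5 = 9*5 = 45)
-13*(-27 + 35)*(X - 42)*91 = -13*(-27 + 35)*(45 - 42)*91 = -104*3*91 = -13*24*91 = -312*91 = -28392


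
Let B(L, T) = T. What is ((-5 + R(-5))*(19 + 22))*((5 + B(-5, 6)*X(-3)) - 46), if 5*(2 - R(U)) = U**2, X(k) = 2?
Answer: 9512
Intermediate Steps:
R(U) = 2 - U**2/5
((-5 + R(-5))*(19 + 22))*((5 + B(-5, 6)*X(-3)) - 46) = ((-5 + (2 - 1/5*(-5)**2))*(19 + 22))*((5 + 6*2) - 46) = ((-5 + (2 - 1/5*25))*41)*((5 + 12) - 46) = ((-5 + (2 - 5))*41)*(17 - 46) = ((-5 - 3)*41)*(-29) = -8*41*(-29) = -328*(-29) = 9512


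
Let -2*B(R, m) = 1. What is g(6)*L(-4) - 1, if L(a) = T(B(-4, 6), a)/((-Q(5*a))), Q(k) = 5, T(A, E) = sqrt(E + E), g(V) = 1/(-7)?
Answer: -1 + 2*I*sqrt(2)/35 ≈ -1.0 + 0.080812*I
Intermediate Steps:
B(R, m) = -1/2 (B(R, m) = -1/2*1 = -1/2)
g(V) = -1/7 (g(V) = 1*(-1/7) = -1/7)
T(A, E) = sqrt(2)*sqrt(E) (T(A, E) = sqrt(2*E) = sqrt(2)*sqrt(E))
L(a) = -sqrt(2)*sqrt(a)/5 (L(a) = (sqrt(2)*sqrt(a))/((-1*5)) = (sqrt(2)*sqrt(a))/(-5) = (sqrt(2)*sqrt(a))*(-1/5) = -sqrt(2)*sqrt(a)/5)
g(6)*L(-4) - 1 = -(-1)*sqrt(2)*sqrt(-4)/35 - 1 = -(-1)*sqrt(2)*2*I/35 - 1 = -(-2)*I*sqrt(2)/35 - 1 = 2*I*sqrt(2)/35 - 1 = -1 + 2*I*sqrt(2)/35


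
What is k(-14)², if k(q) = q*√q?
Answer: -2744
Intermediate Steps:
k(q) = q^(3/2)
k(-14)² = ((-14)^(3/2))² = (-14*I*√14)² = -2744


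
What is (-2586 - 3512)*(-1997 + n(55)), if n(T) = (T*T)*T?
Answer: -1002377044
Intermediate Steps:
n(T) = T³ (n(T) = T²*T = T³)
(-2586 - 3512)*(-1997 + n(55)) = (-2586 - 3512)*(-1997 + 55³) = -6098*(-1997 + 166375) = -6098*164378 = -1002377044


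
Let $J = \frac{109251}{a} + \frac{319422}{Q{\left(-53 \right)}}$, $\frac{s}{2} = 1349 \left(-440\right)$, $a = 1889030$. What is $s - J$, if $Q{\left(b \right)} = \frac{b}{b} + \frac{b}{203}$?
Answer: $- \frac{15295518392721}{9445150} \approx -1.6194 \cdot 10^{6}$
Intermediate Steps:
$Q{\left(b \right)} = 1 + \frac{b}{203}$ ($Q{\left(b \right)} = 1 + b \frac{1}{203} = 1 + \frac{b}{203}$)
$s = -1187120$ ($s = 2 \cdot 1349 \left(-440\right) = 2 \left(-593560\right) = -1187120$)
$J = \frac{4082991924721}{9445150}$ ($J = \frac{109251}{1889030} + \frac{319422}{1 + \frac{1}{203} \left(-53\right)} = 109251 \cdot \frac{1}{1889030} + \frac{319422}{1 - \frac{53}{203}} = \frac{109251}{1889030} + \frac{319422}{\frac{150}{203}} = \frac{109251}{1889030} + 319422 \cdot \frac{203}{150} = \frac{109251}{1889030} + \frac{10807111}{25} = \frac{4082991924721}{9445150} \approx 4.3228 \cdot 10^{5}$)
$s - J = -1187120 - \frac{4082991924721}{9445150} = - \frac{15295518392721}{9445150}$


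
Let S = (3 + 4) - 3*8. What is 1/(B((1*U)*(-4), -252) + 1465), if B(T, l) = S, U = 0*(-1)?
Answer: 1/1448 ≈ 0.00069061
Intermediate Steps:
U = 0
S = -17 (S = 7 - 24 = -17)
B(T, l) = -17
1/(B((1*U)*(-4), -252) + 1465) = 1/(-17 + 1465) = 1/1448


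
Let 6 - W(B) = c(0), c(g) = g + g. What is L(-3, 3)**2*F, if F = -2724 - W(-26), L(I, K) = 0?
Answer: 0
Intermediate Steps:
c(g) = 2*g
W(B) = 6 (W(B) = 6 - 2*0 = 6 - 1*0 = 6 + 0 = 6)
F = -2730 (F = -2724 - 1*6 = -2724 - 6 = -2730)
L(-3, 3)**2*F = 0**2*(-2730) = 0*(-2730) = 0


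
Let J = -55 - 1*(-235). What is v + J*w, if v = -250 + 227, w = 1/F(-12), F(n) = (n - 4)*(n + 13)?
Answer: -137/4 ≈ -34.250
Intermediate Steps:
F(n) = (-4 + n)*(13 + n)
J = 180 (J = -55 + 235 = 180)
w = -1/16 (w = 1/(-52 + (-12)**2 + 9*(-12)) = 1/(-52 + 144 - 108) = 1/(-16) = -1/16 ≈ -0.062500)
v = -23
v + J*w = -23 + 180*(-1/16) = -23 - 45/4 = -137/4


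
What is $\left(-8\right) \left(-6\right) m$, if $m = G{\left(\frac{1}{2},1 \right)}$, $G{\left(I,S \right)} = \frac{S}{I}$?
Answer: $96$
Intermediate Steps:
$m = 2$ ($m = 1 \frac{1}{\frac{1}{2}} = 1 \cdot 2 = 2$)
$\left(-8\right) \left(-6\right) m = \left(-8\right) \left(-6\right) 2 = 48 \cdot 2 = 96$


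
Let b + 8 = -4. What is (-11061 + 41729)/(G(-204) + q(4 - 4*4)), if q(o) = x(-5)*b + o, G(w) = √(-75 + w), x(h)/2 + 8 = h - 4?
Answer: 1349392/17455 - 30668*I*√31/52365 ≈ 77.307 - 3.2608*I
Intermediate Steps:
x(h) = -24 + 2*h (x(h) = -16 + 2*(h - 4) = -16 + 2*(-4 + h) = -16 + (-8 + 2*h) = -24 + 2*h)
b = -12 (b = -8 - 4 = -12)
q(o) = 408 + o (q(o) = (-24 + 2*(-5))*(-12) + o = (-24 - 10)*(-12) + o = -34*(-12) + o = 408 + o)
(-11061 + 41729)/(G(-204) + q(4 - 4*4)) = (-11061 + 41729)/(√(-75 - 204) + (408 + (4 - 4*4))) = 30668/(√(-279) + (408 + (4 - 16))) = 30668/(3*I*√31 + (408 - 12)) = 30668/(3*I*√31 + 396) = 30668/(396 + 3*I*√31)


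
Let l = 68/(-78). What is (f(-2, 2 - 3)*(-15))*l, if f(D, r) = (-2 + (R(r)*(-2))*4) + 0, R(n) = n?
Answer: 1020/13 ≈ 78.462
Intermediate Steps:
l = -34/39 (l = 68*(-1/78) = -34/39 ≈ -0.87179)
f(D, r) = -2 - 8*r (f(D, r) = (-2 + (r*(-2))*4) + 0 = (-2 - 2*r*4) + 0 = (-2 - 8*r) + 0 = -2 - 8*r)
(f(-2, 2 - 3)*(-15))*l = ((-2 - 8*(2 - 3))*(-15))*(-34/39) = ((-2 - 8*(-1))*(-15))*(-34/39) = ((-2 + 8)*(-15))*(-34/39) = (6*(-15))*(-34/39) = -90*(-34/39) = 1020/13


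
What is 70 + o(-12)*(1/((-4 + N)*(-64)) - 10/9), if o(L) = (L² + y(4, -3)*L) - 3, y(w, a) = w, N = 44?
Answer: -256279/7680 ≈ -33.370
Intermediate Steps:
o(L) = -3 + L² + 4*L (o(L) = (L² + 4*L) - 3 = -3 + L² + 4*L)
70 + o(-12)*(1/((-4 + N)*(-64)) - 10/9) = 70 + (-3 + (-12)² + 4*(-12))*(1/((-4 + 44)*(-64)) - 10/9) = 70 + (-3 + 144 - 48)*(-1/64/40 - 10*⅑) = 70 + 93*((1/40)*(-1/64) - 10/9) = 70 + 93*(-1/2560 - 10/9) = 70 + 93*(-25609/23040) = 70 - 793879/7680 = -256279/7680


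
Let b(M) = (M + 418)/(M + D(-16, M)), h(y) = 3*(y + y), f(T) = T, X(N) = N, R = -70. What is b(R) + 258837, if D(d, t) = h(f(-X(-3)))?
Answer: 3364794/13 ≈ 2.5883e+5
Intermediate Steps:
h(y) = 6*y (h(y) = 3*(2*y) = 6*y)
D(d, t) = 18 (D(d, t) = 6*(-1*(-3)) = 6*3 = 18)
b(M) = (418 + M)/(18 + M) (b(M) = (M + 418)/(M + 18) = (418 + M)/(18 + M))
b(R) + 258837 = (418 - 70)/(18 - 70) + 258837 = 348/(-52) + 258837 = -1/52*348 + 258837 = -87/13 + 258837 = 3364794/13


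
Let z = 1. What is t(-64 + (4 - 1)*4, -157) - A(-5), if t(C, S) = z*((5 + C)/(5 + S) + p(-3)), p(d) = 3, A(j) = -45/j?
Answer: -865/152 ≈ -5.6908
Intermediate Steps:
t(C, S) = 3 + (5 + C)/(5 + S) (t(C, S) = 1*((5 + C)/(5 + S) + 3) = 1*(3 + (5 + C)/(5 + S)) = 3 + (5 + C)/(5 + S))
t(-64 + (4 - 1)*4, -157) - A(-5) = (20 + (-64 + (4 - 1)*4) + 3*(-157))/(5 - 157) - (-45)/(-5) = (20 + (-64 + 3*4) - 471)/(-152) - (-45)*(-1)/5 = -(20 + (-64 + 12) - 471)/152 - 1*9 = -(20 - 52 - 471)/152 - 9 = -1/152*(-503) - 9 = 503/152 - 9 = -865/152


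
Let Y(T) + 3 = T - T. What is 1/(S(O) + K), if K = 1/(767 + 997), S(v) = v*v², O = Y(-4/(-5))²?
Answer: 1764/1285957 ≈ 0.0013717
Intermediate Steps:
Y(T) = -3 (Y(T) = -3 + (T - T) = -3 + 0 = -3)
O = 9 (O = (-3)² = 9)
S(v) = v³
K = 1/1764 ≈ 0.00056689
1/(S(O) + K) = 1/(9³ + 1/1764) = 1/(729 + 1/1764) = 1/(1285957/1764) = 1764/1285957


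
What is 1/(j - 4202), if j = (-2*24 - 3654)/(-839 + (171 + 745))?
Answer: -77/327256 ≈ -0.00023529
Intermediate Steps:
j = -3702/77 (j = (-48 - 3654)/(-839 + 916) = -3702/77 ≈ -48.078)
1/(j - 4202) = 1/(-3702/77 - 4202) = 1/(-327256/77) = -77/327256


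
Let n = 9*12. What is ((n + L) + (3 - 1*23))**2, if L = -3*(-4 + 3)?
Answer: 8281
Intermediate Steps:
L = 3 (L = -3*(-1) = 3)
n = 108
((n + L) + (3 - 1*23))**2 = ((108 + 3) + (3 - 1*23))**2 = (111 + (3 - 23))**2 = (111 - 20)**2 = 91**2 = 8281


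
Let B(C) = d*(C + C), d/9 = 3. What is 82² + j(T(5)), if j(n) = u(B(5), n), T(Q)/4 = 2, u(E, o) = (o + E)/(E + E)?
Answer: 1815619/270 ≈ 6724.5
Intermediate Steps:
d = 27 (d = 9*3 = 27)
B(C) = 54*C (B(C) = 27*(C + C) = 27*(2*C) = 54*C)
u(E, o) = (E + o)/(2*E) (u(E, o) = (E + o)/((2*E)) = (E + o)*(1/(2*E)) = (E + o)/(2*E))
T(Q) = 8 (T(Q) = 4*2 = 8)
j(n) = ½ + n/540 (j(n) = (54*5 + n)/(2*((54*5))) = (½)*(270 + n)/270 = (½)*(1/270)*(270 + n) = ½ + n/540)
82² + j(T(5)) = 82² + (½ + (1/540)*8) = 6724 + (½ + 2/135) = 6724 + 139/270 = 1815619/270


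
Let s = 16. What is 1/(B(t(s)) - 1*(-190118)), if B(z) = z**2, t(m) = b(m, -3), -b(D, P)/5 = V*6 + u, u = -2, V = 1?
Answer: 1/190518 ≈ 5.2488e-6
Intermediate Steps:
b(D, P) = -20 (b(D, P) = -5*(1*6 - 2) = -5*(6 - 2) = -5*4 = -20)
t(m) = -20
1/(B(t(s)) - 1*(-190118)) = 1/((-20)**2 - 1*(-190118)) = 1/(400 + 190118) = 1/190518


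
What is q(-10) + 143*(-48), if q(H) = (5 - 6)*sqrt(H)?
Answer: -6864 - I*sqrt(10) ≈ -6864.0 - 3.1623*I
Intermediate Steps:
q(H) = -sqrt(H)
q(-10) + 143*(-48) = -sqrt(-10) + 143*(-48) = -I*sqrt(10) - 6864 = -6864 - I*sqrt(10)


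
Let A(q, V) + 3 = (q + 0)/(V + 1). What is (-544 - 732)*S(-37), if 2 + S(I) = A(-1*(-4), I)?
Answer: 58696/9 ≈ 6521.8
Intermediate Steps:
A(q, V) = -3 + q/(1 + V) (A(q, V) = -3 + (q + 0)/(V + 1) = -3 + q/(1 + V))
S(I) = -2 + (1 - 3*I)/(1 + I) (S(I) = -2 + (-3 - 1*(-4) - 3*I)/(1 + I) = -2 + (-3 + 4 - 3*I)/(1 + I) = -2 + (1 - 3*I)/(1 + I))
(-544 - 732)*S(-37) = (-544 - 732)*((-1 - 5*(-37))/(1 - 37)) = -1276*(-1 + 185)/(-36) = -(-319)*184/9 = -1276*(-46/9) = 58696/9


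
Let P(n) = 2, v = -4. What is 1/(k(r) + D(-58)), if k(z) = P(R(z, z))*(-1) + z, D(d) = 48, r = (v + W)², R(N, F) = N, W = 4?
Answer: 1/46 ≈ 0.021739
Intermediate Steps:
r = 0 (r = (-4 + 4)² = 0² = 0)
k(z) = -2 + z (k(z) = 2*(-1) + z = -2 + z)
1/(k(r) + D(-58)) = 1/((-2 + 0) + 48) = 1/(-2 + 48) = 1/46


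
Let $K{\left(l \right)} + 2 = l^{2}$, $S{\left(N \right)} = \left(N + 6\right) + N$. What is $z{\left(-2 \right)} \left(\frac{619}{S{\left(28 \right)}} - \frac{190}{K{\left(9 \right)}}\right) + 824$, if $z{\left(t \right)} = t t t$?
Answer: $\frac{1869492}{2449} \approx 763.37$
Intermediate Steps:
$z{\left(t \right)} = t^{3}$ ($z{\left(t \right)} = t^{2} t = t^{3}$)
$S{\left(N \right)} = 6 + 2 N$ ($S{\left(N \right)} = \left(6 + N\right) + N = 6 + 2 N$)
$K{\left(l \right)} = -2 + l^{2}$
$z{\left(-2 \right)} \left(\frac{619}{S{\left(28 \right)}} - \frac{190}{K{\left(9 \right)}}\right) + 824 = \left(-2\right)^{3} \left(\frac{619}{6 + 2 \cdot 28} - \frac{190}{-2 + 9^{2}}\right) + 824 = - 8 \left(\frac{619}{6 + 56} - \frac{190}{-2 + 81}\right) + 824 = - 8 \left(\frac{619}{62} - \frac{190}{79}\right) + 824 = \left(-8\right) \frac{37121}{4898} + 824 = - \frac{148484}{2449} + 824 = \frac{1869492}{2449}$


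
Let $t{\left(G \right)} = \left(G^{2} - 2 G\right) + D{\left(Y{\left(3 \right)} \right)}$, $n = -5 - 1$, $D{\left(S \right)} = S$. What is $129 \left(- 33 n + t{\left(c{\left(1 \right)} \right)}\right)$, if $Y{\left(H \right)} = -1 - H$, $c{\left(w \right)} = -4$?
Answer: $28122$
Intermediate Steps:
$n = -6$ ($n = -5 - 1 = -6$)
$t{\left(G \right)} = -4 + G^{2} - 2 G$ ($t{\left(G \right)} = \left(G^{2} - 2 G\right) - 4 = -4 + G^{2} - 2 G$)
$129 \left(- 33 n + t{\left(c{\left(1 \right)} \right)}\right) = 129 \left(\left(-33\right) \left(-6\right) - \left(-4 - 16\right)\right) = 129 \left(198 + \left(-4 + 16 + 8\right)\right) = 129 \left(198 + 20\right) = 129 \cdot 218 = 28122$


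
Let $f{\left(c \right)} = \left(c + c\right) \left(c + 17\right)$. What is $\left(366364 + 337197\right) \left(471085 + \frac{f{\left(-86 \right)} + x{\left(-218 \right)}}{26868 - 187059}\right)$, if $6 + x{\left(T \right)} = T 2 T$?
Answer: $\frac{53093154645327325}{160191} \approx 3.3144 \cdot 10^{11}$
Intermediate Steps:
$f{\left(c \right)} = 2 c \left(17 + c\right)$
$x{\left(T \right)} = -6 + 2 T^{2}$ ($x{\left(T \right)} = -6 + T 2 T = -6 + 2 T T = -6 + 2 T^{2}$)
$\left(366364 + 337197\right) \left(471085 + \frac{f{\left(-86 \right)} + x{\left(-218 \right)}}{26868 - 187059}\right) = \left(366364 + 337197\right) \left(471085 + \frac{2 \left(-86\right) \left(17 - 86\right) - \left(6 - 2 \left(-218\right)^{2}\right)}{26868 - 187059}\right) = 703561 \left(471085 + \frac{2 \left(-86\right) \left(-69\right) + \left(-6 + 2 \cdot 47524\right)}{-160191}\right) = 703561 \left(471085 + \left(11868 + \left(-6 + 95048\right)\right) \left(- \frac{1}{160191}\right)\right) = 703561 \left(471085 + \left(11868 + 95042\right) \left(- \frac{1}{160191}\right)\right) = 703561 \left(471085 + 106910 \left(- \frac{1}{160191}\right)\right) = 703561 \left(471085 - \frac{106910}{160191}\right) = 703561 \cdot \frac{75463470325}{160191} = \frac{53093154645327325}{160191}$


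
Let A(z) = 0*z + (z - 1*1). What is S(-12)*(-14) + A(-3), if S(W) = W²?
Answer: -2020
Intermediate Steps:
A(z) = -1 + z (A(z) = 0 + (z - 1) = 0 + (-1 + z) = -1 + z)
S(-12)*(-14) + A(-3) = (-12)²*(-14) + (-1 - 3) = 144*(-14) - 4 = -2016 - 4 = -2020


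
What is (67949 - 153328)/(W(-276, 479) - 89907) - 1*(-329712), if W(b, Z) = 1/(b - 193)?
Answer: 13902802844159/42166384 ≈ 3.2971e+5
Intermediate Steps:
W(b, Z) = 1/(-193 + b)
(67949 - 153328)/(W(-276, 479) - 89907) - 1*(-329712) = (67949 - 153328)/(1/(-193 - 276) - 89907) - 1*(-329712) = -85379/(1/(-469) - 89907) + 329712 = -85379/(-1/469 - 89907) + 329712 = -85379/(-42166384/469) + 329712 = -85379*(-469/42166384) + 329712 = 40042751/42166384 + 329712 = 13902802844159/42166384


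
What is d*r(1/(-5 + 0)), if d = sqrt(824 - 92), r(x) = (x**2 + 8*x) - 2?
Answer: -178*sqrt(183)/25 ≈ -96.318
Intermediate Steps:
r(x) = -2 + x**2 + 8*x
d = 2*sqrt(183) (d = sqrt(732) = 2*sqrt(183) ≈ 27.056)
d*r(1/(-5 + 0)) = (2*sqrt(183))*(-2 + (1/(-5 + 0))**2 + 8/(-5 + 0)) = (2*sqrt(183))*(-2 + (1/(-5))**2 + 8/(-5)) = (2*sqrt(183))*(-2 + (-1/5)**2 + 8*(-1/5)) = (2*sqrt(183))*(-2 + 1/25 - 8/5) = (2*sqrt(183))*(-89/25) = -178*sqrt(183)/25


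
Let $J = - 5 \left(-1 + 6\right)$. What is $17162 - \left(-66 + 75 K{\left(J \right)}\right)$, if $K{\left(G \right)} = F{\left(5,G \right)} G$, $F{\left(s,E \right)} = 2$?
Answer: $20978$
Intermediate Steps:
$J = -25$ ($J = \left(-5\right) 5 = -25$)
$K{\left(G \right)} = 2 G$
$17162 - \left(-66 + 75 K{\left(J \right)}\right) = 17162 - \left(-66 + 75 \cdot 2 \left(-25\right)\right) = 17162 - \left(-66 + 75 \left(-50\right)\right) = 17162 - \left(-66 - 3750\right) = 17162 - -3816 = 17162 + 3816 = 20978$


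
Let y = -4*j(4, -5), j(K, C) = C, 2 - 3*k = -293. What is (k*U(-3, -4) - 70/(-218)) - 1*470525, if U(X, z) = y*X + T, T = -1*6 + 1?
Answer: -155951645/327 ≈ -4.7692e+5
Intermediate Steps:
k = 295/3 (k = ⅔ - ⅓*(-293) = ⅔ + 293/3 = 295/3 ≈ 98.333)
T = -5 (T = -6 + 1 = -5)
y = 20 (y = -4*(-5) = 20)
U(X, z) = -5 + 20*X (U(X, z) = 20*X - 5 = -5 + 20*X)
(k*U(-3, -4) - 70/(-218)) - 1*470525 = (295*(-5 + 20*(-3))/3 - 70/(-218)) - 1*470525 = (295*(-5 - 60)/3 - 70*(-1/218)) - 470525 = ((295/3)*(-65) + 35/109) - 470525 = (-19175/3 + 35/109) - 470525 = -2089970/327 - 470525 = -155951645/327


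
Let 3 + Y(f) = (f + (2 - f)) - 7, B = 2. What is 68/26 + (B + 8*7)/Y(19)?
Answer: -241/52 ≈ -4.6346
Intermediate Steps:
Y(f) = -8 (Y(f) = -3 + ((f + (2 - f)) - 7) = -3 + (2 - 7) = -3 - 5 = -8)
68/26 + (B + 8*7)/Y(19) = 68/26 + (2 + 8*7)/(-8) = 68*(1/26) + (2 + 56)*(-1/8) = 34/13 + 58*(-1/8) = 34/13 - 29/4 = -241/52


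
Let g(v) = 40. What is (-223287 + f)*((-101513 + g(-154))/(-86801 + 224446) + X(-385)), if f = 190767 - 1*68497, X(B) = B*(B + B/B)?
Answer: -2055628806727559/137645 ≈ -1.4934e+10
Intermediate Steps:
X(B) = B*(1 + B) (X(B) = B*(B + 1) = B*(1 + B))
f = 122270 (f = 190767 - 68497 = 122270)
(-223287 + f)*((-101513 + g(-154))/(-86801 + 224446) + X(-385)) = (-223287 + 122270)*((-101513 + 40)/(-86801 + 224446) - 385*(1 - 385)) = -101017*(-101473/137645 - 385*(-384)) = -101017*(-101473*1/137645 + 147840) = -101017*(-101473/137645 + 147840) = -101017*20349335327/137645 = -2055628806727559/137645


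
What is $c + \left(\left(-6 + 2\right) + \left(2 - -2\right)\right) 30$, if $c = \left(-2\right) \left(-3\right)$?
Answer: $6$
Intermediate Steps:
$c = 6$
$c + \left(\left(-6 + 2\right) + \left(2 - -2\right)\right) 30 = 6 + \left(\left(-6 + 2\right) + \left(2 - -2\right)\right) 30 = 6 + \left(-4 + \left(2 + 2\right)\right) 30 = 6 + \left(-4 + 4\right) 30 = 6 + 0 \cdot 30 = 6 + 0 = 6$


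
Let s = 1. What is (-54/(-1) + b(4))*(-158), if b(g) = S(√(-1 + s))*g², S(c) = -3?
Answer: -948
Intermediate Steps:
b(g) = -3*g²
(-54/(-1) + b(4))*(-158) = (-54/(-1) - 3*4²)*(-158) = (-54*(-1) - 3*16)*(-158) = (-6*(-9) - 48)*(-158) = (54 - 48)*(-158) = 6*(-158) = -948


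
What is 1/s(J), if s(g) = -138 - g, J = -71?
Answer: -1/67 ≈ -0.014925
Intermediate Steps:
1/s(J) = 1/(-138 - 1*(-71)) = 1/(-138 + 71) = 1/(-67) = -1/67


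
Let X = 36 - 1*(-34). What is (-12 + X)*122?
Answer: 7076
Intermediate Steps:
X = 70 (X = 36 + 34 = 70)
(-12 + X)*122 = (-12 + 70)*122 = 58*122 = 7076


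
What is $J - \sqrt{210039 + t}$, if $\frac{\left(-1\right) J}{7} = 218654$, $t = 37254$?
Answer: $-1530578 - 9 \sqrt{3053} \approx -1.5311 \cdot 10^{6}$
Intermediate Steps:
$J = -1530578$ ($J = \left(-7\right) 218654 = -1530578$)
$J - \sqrt{210039 + t} = -1530578 - \sqrt{210039 + 37254} = -1530578 - \sqrt{247293} = -1530578 - 9 \sqrt{3053}$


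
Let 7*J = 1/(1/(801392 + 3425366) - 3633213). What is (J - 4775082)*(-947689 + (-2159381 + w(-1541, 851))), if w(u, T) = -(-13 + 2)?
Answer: 1594874876677390026343013020/107496984794171 ≈ 1.4836e+13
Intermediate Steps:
w(u, T) = 11 (w(u, T) = -1*(-11) = 11)
J = -4226758/107496984794171 (J = 1/(7*(1/(801392 + 3425366) - 3633213)) = 1/(7*(1/4226758 - 3633213)) = 1/(7*(-15356712113453/4226758)) = (⅐)*(-4226758/15356712113453) = -4226758/107496984794171 ≈ -3.9320e-8)
(J - 4775082)*(-947689 + (-2159381 + w(-1541, 851))) = (-4226758/107496984794171 - 4775082)*(-947689 + (-2159381 + 11)) = -513306917144923873780*(-947689 - 2159370)/107496984794171 = -513306917144923873780/107496984794171*(-3107059) = 1594874876677390026343013020/107496984794171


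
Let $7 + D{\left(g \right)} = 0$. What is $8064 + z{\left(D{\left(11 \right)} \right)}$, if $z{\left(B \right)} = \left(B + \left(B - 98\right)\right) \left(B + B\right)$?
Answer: $9632$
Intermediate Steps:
$D{\left(g \right)} = -7$ ($D{\left(g \right)} = -7 + 0 = -7$)
$z{\left(B \right)} = 2 B \left(-98 + 2 B\right)$ ($z{\left(B \right)} = \left(B + \left(-98 + B\right)\right) 2 B = \left(-98 + 2 B\right) 2 B = 2 B \left(-98 + 2 B\right)$)
$8064 + z{\left(D{\left(11 \right)} \right)} = 8064 + 4 \left(-7\right) \left(-49 - 7\right) = 8064 + 4 \left(-7\right) \left(-56\right) = 8064 + 1568 = 9632$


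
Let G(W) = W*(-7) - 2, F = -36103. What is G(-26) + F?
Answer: -35923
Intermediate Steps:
G(W) = -2 - 7*W (G(W) = -7*W - 2 = -2 - 7*W)
G(-26) + F = (-2 - 7*(-26)) - 36103 = (-2 + 182) - 36103 = 180 - 36103 = -35923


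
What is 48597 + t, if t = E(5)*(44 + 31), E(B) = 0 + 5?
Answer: 48972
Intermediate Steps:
E(B) = 5
t = 375 (t = 5*(44 + 31) = 5*75 = 375)
48597 + t = 48597 + 375 = 48972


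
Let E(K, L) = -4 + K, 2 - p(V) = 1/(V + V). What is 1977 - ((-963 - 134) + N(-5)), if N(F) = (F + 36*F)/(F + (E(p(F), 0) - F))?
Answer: 56556/19 ≈ 2976.6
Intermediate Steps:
p(V) = 2 - 1/(2*V) (p(V) = 2 - 1/(V + V) = 2 - 1/(2*V))
N(F) = 37*F/(-2 - 1/(2*F)) (N(F) = (F + 36*F)/(F + ((-4 + (2 - 1/(2*F))) - F)) = (37*F)/(F + ((-2 - 1/(2*F)) - F)) = (37*F)/(F + (-2 - F - 1/(2*F))) = (37*F)/(-2 - 1/(2*F)) = 37*F/(-2 - 1/(2*F)))
1977 - ((-963 - 134) + N(-5)) = 1977 - ((-963 - 134) + 74*(-5)²/(-1 - 4*(-5))) = 1977 - (-1097 + 74*25/(-1 + 20)) = 1977 - (-1097 + 74*25/19) = 1977 - (-1097 + 74*25*(1/19)) = 1977 - (-1097 + 1850/19) = 1977 - 1*(-18993/19) = 1977 + 18993/19 = 56556/19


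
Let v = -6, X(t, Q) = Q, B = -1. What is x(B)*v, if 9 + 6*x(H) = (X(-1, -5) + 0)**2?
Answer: -16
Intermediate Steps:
x(H) = 8/3 (x(H) = -3/2 + (-5 + 0)**2/6 = -3/2 + (1/6)*(-5)**2 = -3/2 + (1/6)*25 = -3/2 + 25/6 = 8/3)
x(B)*v = (8/3)*(-6) = -16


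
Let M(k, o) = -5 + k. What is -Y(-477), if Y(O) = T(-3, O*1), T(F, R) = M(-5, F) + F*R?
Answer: -1421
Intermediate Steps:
T(F, R) = -10 + F*R (T(F, R) = (-5 - 5) + F*R = -10 + F*R)
Y(O) = -10 - 3*O
-Y(-477) = -(-10 - 3*(-477)) = -(-10 + 1431) = -1*1421 = -1421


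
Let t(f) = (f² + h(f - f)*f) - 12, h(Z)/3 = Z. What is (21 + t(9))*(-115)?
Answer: -10350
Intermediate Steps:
h(Z) = 3*Z
t(f) = -12 + f² (t(f) = (f² + (3*(f - f))*f) - 12 = (f² + (3*0)*f) - 12 = (f² + 0*f) - 12 = (f² + 0) - 12 = f² - 12 = -12 + f²)
(21 + t(9))*(-115) = (21 + (-12 + 9²))*(-115) = (21 + (-12 + 81))*(-115) = (21 + 69)*(-115) = 90*(-115) = -10350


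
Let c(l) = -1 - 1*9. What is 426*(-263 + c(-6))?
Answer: -116298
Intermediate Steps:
c(l) = -10 (c(l) = -1 - 9 = -10)
426*(-263 + c(-6)) = 426*(-263 - 10) = 426*(-273) = -116298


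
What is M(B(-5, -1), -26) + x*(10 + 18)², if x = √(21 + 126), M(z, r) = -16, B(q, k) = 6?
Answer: -16 + 5488*√3 ≈ 9489.5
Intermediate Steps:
x = 7*√3 (x = √147 = 7*√3 ≈ 12.124)
M(B(-5, -1), -26) + x*(10 + 18)² = -16 + (7*√3)*(10 + 18)² = -16 + (7*√3)*28² = -16 + (7*√3)*784 = -16 + 5488*√3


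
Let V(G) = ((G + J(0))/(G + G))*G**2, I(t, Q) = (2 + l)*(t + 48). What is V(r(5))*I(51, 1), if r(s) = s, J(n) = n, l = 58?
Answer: 74250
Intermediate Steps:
I(t, Q) = 2880 + 60*t (I(t, Q) = (2 + 58)*(t + 48) = 60*(48 + t) = 2880 + 60*t)
V(G) = G**2/2 (V(G) = ((G + 0)/(G + G))*G**2 = (G/((2*G)))*G**2 = (G*(1/(2*G)))*G**2 = G**2/2)
V(r(5))*I(51, 1) = ((1/2)*5**2)*(2880 + 60*51) = ((1/2)*25)*(2880 + 3060) = (25/2)*5940 = 74250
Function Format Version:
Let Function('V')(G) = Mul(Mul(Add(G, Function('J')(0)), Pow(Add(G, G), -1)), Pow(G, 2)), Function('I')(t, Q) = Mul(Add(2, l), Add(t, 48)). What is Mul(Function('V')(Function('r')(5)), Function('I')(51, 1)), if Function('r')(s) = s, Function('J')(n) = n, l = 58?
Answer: 74250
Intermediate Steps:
Function('I')(t, Q) = Add(2880, Mul(60, t)) (Function('I')(t, Q) = Mul(Add(2, 58), Add(t, 48)) = Mul(60, Add(48, t)) = Add(2880, Mul(60, t)))
Function('V')(G) = Mul(Rational(1, 2), Pow(G, 2)) (Function('V')(G) = Mul(Mul(Add(G, 0), Pow(Add(G, G), -1)), Pow(G, 2)) = Mul(Mul(G, Pow(Mul(2, G), -1)), Pow(G, 2)) = Mul(Mul(G, Mul(Rational(1, 2), Pow(G, -1))), Pow(G, 2)) = Mul(Rational(1, 2), Pow(G, 2)))
Mul(Function('V')(Function('r')(5)), Function('I')(51, 1)) = Mul(Mul(Rational(1, 2), Pow(5, 2)), Add(2880, Mul(60, 51))) = Mul(Mul(Rational(1, 2), 25), Add(2880, 3060)) = Mul(Rational(25, 2), 5940) = 74250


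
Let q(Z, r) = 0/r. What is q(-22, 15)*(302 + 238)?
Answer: 0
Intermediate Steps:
q(Z, r) = 0
q(-22, 15)*(302 + 238) = 0*(302 + 238) = 0*540 = 0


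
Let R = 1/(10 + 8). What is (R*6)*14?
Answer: 14/3 ≈ 4.6667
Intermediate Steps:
R = 1/18 ≈ 0.055556
(R*6)*14 = ((1/18)*6)*14 = (⅓)*14 = 14/3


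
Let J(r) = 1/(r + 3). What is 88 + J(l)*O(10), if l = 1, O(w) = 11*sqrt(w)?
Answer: 88 + 11*sqrt(10)/4 ≈ 96.696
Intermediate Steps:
J(r) = 1/(3 + r)
88 + J(l)*O(10) = 88 + (11*sqrt(10))/(3 + 1) = 88 + (11*sqrt(10))/4 = 88 + 11*sqrt(10)/4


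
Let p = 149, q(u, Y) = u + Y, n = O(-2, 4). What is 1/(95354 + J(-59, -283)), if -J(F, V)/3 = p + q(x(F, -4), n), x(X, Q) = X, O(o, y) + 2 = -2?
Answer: 1/95096 ≈ 1.0516e-5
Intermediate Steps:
O(o, y) = -4 (O(o, y) = -2 - 2 = -4)
n = -4
q(u, Y) = Y + u
J(F, V) = -435 - 3*F (J(F, V) = -3*(149 + (-4 + F)) = -3*(145 + F) = -435 - 3*F)
1/(95354 + J(-59, -283)) = 1/(95354 + (-435 - 3*(-59))) = 1/(95354 + (-435 + 177)) = 1/(95354 - 258) = 1/95096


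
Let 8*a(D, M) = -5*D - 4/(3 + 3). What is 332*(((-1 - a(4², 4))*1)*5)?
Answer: 45235/3 ≈ 15078.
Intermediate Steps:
a(D, M) = -1/12 - 5*D/8 (a(D, M) = (-5*D - 4/(3 + 3))/8 = (-5*D - 4/6)/8 = (-5*D - 4*⅙)/8 = (-5*D - ⅔)/8 = (-⅔ - 5*D)/8 = -1/12 - 5*D/8)
332*(((-1 - a(4², 4))*1)*5) = 332*(((-1 - (-1/12 - 5/8*4²))*1)*5) = 332*(((-1 - (-1/12 - 5/8*16))*1)*5) = 332*(((-1 - (-1/12 - 10))*1)*5) = 332*(((-1 - 1*(-121/12))*1)*5) = 332*(((-1 + 121/12)*1)*5) = 332*(((109/12)*1)*5) = 332*((109/12)*5) = 332*(545/12) = 45235/3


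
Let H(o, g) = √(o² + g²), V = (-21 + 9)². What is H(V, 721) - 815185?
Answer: -815185 + √540577 ≈ -8.1445e+5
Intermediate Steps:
V = 144 (V = (-12)² = 144)
H(o, g) = √(g² + o²)
H(V, 721) - 815185 = √(721² + 144²) - 815185 = √(519841 + 20736) - 815185 = √540577 - 815185 = -815185 + √540577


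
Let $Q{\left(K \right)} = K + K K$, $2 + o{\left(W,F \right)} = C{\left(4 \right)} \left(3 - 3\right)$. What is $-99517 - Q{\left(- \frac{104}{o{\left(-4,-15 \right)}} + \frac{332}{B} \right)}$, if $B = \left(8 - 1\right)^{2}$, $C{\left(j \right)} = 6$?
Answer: $- \frac{247375837}{2401} \approx -1.0303 \cdot 10^{5}$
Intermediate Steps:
$o{\left(W,F \right)} = -2$ ($o{\left(W,F \right)} = -2 + 6 \left(3 - 3\right) = -2 + 6 \cdot 0 = -2 + 0 = -2$)
$B = 49$ ($B = 7^{2} = 49$)
$Q{\left(K \right)} = K + K^{2}$
$-99517 - Q{\left(- \frac{104}{o{\left(-4,-15 \right)}} + \frac{332}{B} \right)} = -99517 - \left(- \frac{104}{-2} + \frac{332}{49}\right) \left(1 + \left(- \frac{104}{-2} + \frac{332}{49}\right)\right) = -99517 - \left(\left(-104\right) \left(- \frac{1}{2}\right) + 332 \cdot \frac{1}{49}\right) \left(1 + \left(\left(-104\right) \left(- \frac{1}{2}\right) + 332 \cdot \frac{1}{49}\right)\right) = -99517 - \left(52 + \frac{332}{49}\right) \left(1 + \left(52 + \frac{332}{49}\right)\right) = -99517 - \frac{2880 \left(1 + \frac{2880}{49}\right)}{49} = -99517 - \frac{2880}{49} \cdot \frac{2929}{49} = -99517 - \frac{8435520}{2401} = - \frac{247375837}{2401}$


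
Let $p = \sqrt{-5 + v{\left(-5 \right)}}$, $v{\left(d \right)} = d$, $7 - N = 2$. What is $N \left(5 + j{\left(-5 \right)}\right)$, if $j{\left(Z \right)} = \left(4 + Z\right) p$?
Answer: $25 - 5 i \sqrt{10} \approx 25.0 - 15.811 i$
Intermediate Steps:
$N = 5$ ($N = 7 - 2 = 5$)
$p = i \sqrt{10}$ ($p = \sqrt{-5 - 5} = \sqrt{-10} = i \sqrt{10} \approx 3.1623 i$)
$j{\left(Z \right)} = i \sqrt{10} \left(4 + Z\right)$ ($j{\left(Z \right)} = \left(4 + Z\right) i \sqrt{10} = i \sqrt{10} \left(4 + Z\right)$)
$N \left(5 + j{\left(-5 \right)}\right) = 5 \left(5 + i \sqrt{10} \left(4 - 5\right)\right) = 5 \left(5 + i \sqrt{10} \left(-1\right)\right) = 5 \left(5 - i \sqrt{10}\right) = 25 - 5 i \sqrt{10}$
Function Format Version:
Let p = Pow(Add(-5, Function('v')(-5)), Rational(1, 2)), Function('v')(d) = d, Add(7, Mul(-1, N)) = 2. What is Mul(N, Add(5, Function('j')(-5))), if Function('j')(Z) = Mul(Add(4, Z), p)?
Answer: Add(25, Mul(-5, I, Pow(10, Rational(1, 2)))) ≈ Add(25.000, Mul(-15.811, I))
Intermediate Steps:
N = 5 (N = Add(7, Mul(-1, 2)) = Add(7, -2) = 5)
p = Mul(I, Pow(10, Rational(1, 2))) (p = Pow(Add(-5, -5), Rational(1, 2)) = Pow(-10, Rational(1, 2)) = Mul(I, Pow(10, Rational(1, 2))) ≈ Mul(3.1623, I))
Function('j')(Z) = Mul(I, Pow(10, Rational(1, 2)), Add(4, Z)) (Function('j')(Z) = Mul(Add(4, Z), Mul(I, Pow(10, Rational(1, 2)))) = Mul(I, Pow(10, Rational(1, 2)), Add(4, Z)))
Mul(N, Add(5, Function('j')(-5))) = Mul(5, Add(5, Mul(I, Pow(10, Rational(1, 2)), Add(4, -5)))) = Mul(5, Add(5, Mul(I, Pow(10, Rational(1, 2)), -1))) = Mul(5, Add(5, Mul(-1, I, Pow(10, Rational(1, 2))))) = Add(25, Mul(-5, I, Pow(10, Rational(1, 2))))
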